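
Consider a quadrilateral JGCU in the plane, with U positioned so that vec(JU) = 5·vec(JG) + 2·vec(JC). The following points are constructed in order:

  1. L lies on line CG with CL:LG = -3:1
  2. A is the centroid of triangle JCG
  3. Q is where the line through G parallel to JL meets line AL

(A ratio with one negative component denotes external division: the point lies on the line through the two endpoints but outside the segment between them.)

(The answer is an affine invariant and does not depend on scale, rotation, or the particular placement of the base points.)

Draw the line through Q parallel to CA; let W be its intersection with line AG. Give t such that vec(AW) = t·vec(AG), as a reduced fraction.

t = 3/8

Set J = (0, 0), G = (1, 0), C = (0, 1), U = (5, 2); any affine frame gives the same invariant.
1. L lies on line CG with CL:LG = -3:1 ⇒ L = (3/2, -1/2)
2. A is the centroid of triangle JCG ⇒ A = (1/3, 1/3)
3. Q is where the line through G parallel to JL meets line AL ⇒ Q = (5/8, 1/8)
through Q parallel to CA: direction (1/3, -2/3); meets AG at W = (7/12, 5/24)
W = A + t·(G−A) with t = 3/8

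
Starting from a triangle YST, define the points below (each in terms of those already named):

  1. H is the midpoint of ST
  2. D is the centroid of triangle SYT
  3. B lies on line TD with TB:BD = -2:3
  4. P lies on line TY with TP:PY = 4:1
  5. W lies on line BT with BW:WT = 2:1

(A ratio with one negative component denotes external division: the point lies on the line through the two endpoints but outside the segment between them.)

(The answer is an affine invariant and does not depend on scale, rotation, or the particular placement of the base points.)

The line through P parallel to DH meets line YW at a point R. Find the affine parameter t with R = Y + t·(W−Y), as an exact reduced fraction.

Assign Y = (0, 0), S = (1, 0), T = (0, 1) — the answer is frame-independent, so this choice is without loss of generality.
1. H is the midpoint of ST ⇒ H = (1/2, 1/2)
2. D is the centroid of triangle SYT ⇒ D = (1/3, 1/3)
3. B lies on line TD with TB:BD = -2:3 ⇒ B = (-2/3, 7/3)
4. P lies on line TY with TP:PY = 4:1 ⇒ P = (0, 1/5)
5. W lies on line BT with BW:WT = 2:1 ⇒ W = (-2/9, 13/9)
through P parallel to DH: direction (1/6, 1/6); meets YW at R = (-2/75, 13/75)
R = Y + t·(W−Y) with t = 3/25

t = 3/25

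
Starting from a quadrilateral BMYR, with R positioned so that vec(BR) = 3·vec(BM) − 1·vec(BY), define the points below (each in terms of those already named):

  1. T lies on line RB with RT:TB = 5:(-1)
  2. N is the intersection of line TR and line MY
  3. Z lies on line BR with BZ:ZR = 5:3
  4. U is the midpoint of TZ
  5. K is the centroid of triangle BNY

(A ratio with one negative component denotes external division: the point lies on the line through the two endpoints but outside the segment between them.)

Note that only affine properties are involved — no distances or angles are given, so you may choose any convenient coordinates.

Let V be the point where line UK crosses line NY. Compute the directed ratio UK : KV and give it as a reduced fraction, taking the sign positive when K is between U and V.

UK:KV = 7/8

Work in coordinates with B = (0, 0), M = (1, 0), Y = (0, 1), R = (3, -1).
1. T lies on line RB with RT:TB = 5:(-1) ⇒ T = (-3/4, 1/4)
2. N is the intersection of line TR and line MY ⇒ N = (3/2, -1/2)
3. Z lies on line BR with BZ:ZR = 5:3 ⇒ Z = (15/8, -5/8)
4. U is the midpoint of TZ ⇒ U = (9/16, -3/16)
5. K is the centroid of triangle BNY ⇒ K = (1/2, 1/6)
line UK meets NY at V = (3/7, 4/7)
K = U + t·(V−U) with t = 7/15, so UK:KV = 7/15:8/15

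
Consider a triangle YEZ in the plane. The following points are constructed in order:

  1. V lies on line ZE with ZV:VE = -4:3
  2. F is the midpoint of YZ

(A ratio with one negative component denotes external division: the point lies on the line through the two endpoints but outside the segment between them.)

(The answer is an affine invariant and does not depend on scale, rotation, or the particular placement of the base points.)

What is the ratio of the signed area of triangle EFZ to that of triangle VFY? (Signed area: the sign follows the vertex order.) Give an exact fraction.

[EFZ]:[VFY] = -1/4

Choose coordinates Y = (0, 0), E = (1, 0), Z = (0, 1).
1. V lies on line ZE with ZV:VE = -4:3 ⇒ V = (4, -3)
2. F is the midpoint of YZ ⇒ F = (0, 1/2)
2·[EFZ] = -1/2, 2·[VFY] = 2
[EFZ]:[VFY] = -1/2:2 = -1/4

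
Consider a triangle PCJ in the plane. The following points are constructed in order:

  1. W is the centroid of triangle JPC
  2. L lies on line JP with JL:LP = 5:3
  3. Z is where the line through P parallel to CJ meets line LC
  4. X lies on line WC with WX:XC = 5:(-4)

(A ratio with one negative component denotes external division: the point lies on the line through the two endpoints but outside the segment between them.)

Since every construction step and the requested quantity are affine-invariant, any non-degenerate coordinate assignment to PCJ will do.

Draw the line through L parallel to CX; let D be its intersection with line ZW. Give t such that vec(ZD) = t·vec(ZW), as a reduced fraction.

Assign P = (0, 0), C = (1, 0), J = (0, 1) — the answer is frame-independent, so this choice is without loss of generality.
1. W is the centroid of triangle JPC ⇒ W = (1/3, 1/3)
2. L lies on line JP with JL:LP = 5:3 ⇒ L = (0, 3/8)
3. Z is where the line through P parallel to CJ meets line LC ⇒ Z = (-3/5, 3/5)
4. X lies on line WC with WX:XC = 5:(-4) ⇒ X = (11/3, -4/3)
through L parallel to CX: direction (8/3, -4/3); meets ZW at D = (-1/4, 1/2)
D = Z + t·(W−Z) with t = 3/8

t = 3/8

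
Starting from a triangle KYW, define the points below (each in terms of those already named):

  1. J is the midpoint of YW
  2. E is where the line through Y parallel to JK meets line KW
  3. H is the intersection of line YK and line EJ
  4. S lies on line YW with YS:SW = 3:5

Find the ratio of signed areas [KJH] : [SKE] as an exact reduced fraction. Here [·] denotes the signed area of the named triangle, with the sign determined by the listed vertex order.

Set K = (0, 0), Y = (1, 0), W = (0, 1); any affine frame gives the same invariant.
1. J is the midpoint of YW ⇒ J = (1/2, 1/2)
2. E is where the line through Y parallel to JK meets line KW ⇒ E = (0, -1)
3. H is the intersection of line YK and line EJ ⇒ H = (1/3, 0)
4. S lies on line YW with YS:SW = 3:5 ⇒ S = (5/8, 3/8)
2·[KJH] = -1/6, 2·[SKE] = 5/8
[KJH]:[SKE] = -1/6:5/8 = -4/15

[KJH]:[SKE] = -4/15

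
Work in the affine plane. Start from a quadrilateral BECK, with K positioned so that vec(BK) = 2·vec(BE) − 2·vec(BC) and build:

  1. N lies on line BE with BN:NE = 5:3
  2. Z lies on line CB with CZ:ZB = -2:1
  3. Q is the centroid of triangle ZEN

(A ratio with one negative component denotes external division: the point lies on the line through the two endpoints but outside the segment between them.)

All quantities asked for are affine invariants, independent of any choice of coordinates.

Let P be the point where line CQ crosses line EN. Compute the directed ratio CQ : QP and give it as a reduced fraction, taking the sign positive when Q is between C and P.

Work in coordinates with B = (0, 0), E = (1, 0), C = (0, 1), K = (2, -2).
1. N lies on line BE with BN:NE = 5:3 ⇒ N = (5/8, 0)
2. Z lies on line CB with CZ:ZB = -2:1 ⇒ Z = (0, -1)
3. Q is the centroid of triangle ZEN ⇒ Q = (13/24, -1/3)
line CQ meets EN at P = (13/32, 0)
Q = C + t·(P−C) with t = 4/3, so CQ:QP = 4/3:-1/3

CQ:QP = -4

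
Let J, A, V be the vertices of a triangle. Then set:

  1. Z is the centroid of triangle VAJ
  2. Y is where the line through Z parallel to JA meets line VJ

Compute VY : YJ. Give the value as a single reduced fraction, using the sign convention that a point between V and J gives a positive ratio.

Set J = (0, 0), A = (1, 0), V = (0, 1); any affine frame gives the same invariant.
1. Z is the centroid of triangle VAJ ⇒ Z = (1/3, 1/3)
2. Y is where the line through Z parallel to JA meets line VJ ⇒ Y = (0, 1/3)
Y = V + t·(J−V) with t = 2/3, so VY:YJ = t:(1−t) = 2/3:1/3

VY:YJ = 2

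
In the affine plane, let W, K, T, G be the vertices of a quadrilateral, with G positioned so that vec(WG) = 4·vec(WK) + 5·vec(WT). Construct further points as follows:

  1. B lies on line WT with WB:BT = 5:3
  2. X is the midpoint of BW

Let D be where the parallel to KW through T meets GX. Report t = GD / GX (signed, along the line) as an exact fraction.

t = 64/75

Work in coordinates with W = (0, 0), K = (1, 0), T = (0, 1), G = (4, 5).
1. B lies on line WT with WB:BT = 5:3 ⇒ B = (0, 5/8)
2. X is the midpoint of BW ⇒ X = (0, 5/16)
through T parallel to KW: direction (-1, 0); meets GX at D = (44/75, 1)
D = G + t·(X−G) with t = 64/75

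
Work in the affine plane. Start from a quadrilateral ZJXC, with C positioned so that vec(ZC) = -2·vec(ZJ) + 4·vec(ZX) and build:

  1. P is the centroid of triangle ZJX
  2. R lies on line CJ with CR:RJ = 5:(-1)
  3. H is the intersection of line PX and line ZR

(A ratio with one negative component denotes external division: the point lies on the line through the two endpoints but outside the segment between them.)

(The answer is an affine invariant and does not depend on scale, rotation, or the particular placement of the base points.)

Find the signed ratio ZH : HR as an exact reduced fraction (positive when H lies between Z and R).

ZH:HR = 2/3

Assign Z = (0, 0), J = (1, 0), X = (0, 1), C = (-2, 4) — the answer is frame-independent, so this choice is without loss of generality.
1. P is the centroid of triangle ZJX ⇒ P = (1/3, 1/3)
2. R lies on line CJ with CR:RJ = 5:(-1) ⇒ R = (7/4, -1)
3. H is the intersection of line PX and line ZR ⇒ H = (7/10, -2/5)
H = Z + t·(R−Z) with t = 2/5, so ZH:HR = t:(1−t) = 2/5:3/5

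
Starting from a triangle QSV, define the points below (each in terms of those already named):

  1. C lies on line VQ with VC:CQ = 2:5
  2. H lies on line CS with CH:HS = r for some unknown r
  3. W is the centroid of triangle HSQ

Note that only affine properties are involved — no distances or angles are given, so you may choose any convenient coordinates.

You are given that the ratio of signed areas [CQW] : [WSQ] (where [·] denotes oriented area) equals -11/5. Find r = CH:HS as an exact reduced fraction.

Assign Q = (0, 0), S = (1, 0), V = (0, 1) — the answer is frame-independent, so this choice is without loss of generality.
1. C lies on line VQ with VC:CQ = 2:5 ⇒ C = (0, 5/7)
2. With CH:HS = r, write λ = r/(r+1) so H = C + λ·(S−C); H is affine-linear in λ
3. W is the centroid of triangle HSQ ⇒ W is an affine combination of earlier points and hence also affine-linear in λ
Every point depending on H is an affine combination of H and λ-independent points, so each such coordinate is linear in λ; the λ² term in each signed area is a multiple of (S−C)×(S−C) = 0, so 2·[CQW] and 2·[WSQ] are each linear in λ. Evaluating at λ=0 and λ=1:
  2·[CQW] = 5/21·λ + 5/21,   2·[WSQ] = 5/21·λ − 5/21
So [CQW]:[WSQ] = (5/21·λ + 5/21) / (5/21·λ − 5/21). Setting this equal to -11/5:
  5/21·λ + 5/21 = -11/5·(5/21·λ − 5/21)  ⇒  λ = 3/8
Then r = λ/(1−λ) = (3/8)/(5/8) = 3/5. Check: with r = 3/5, H = (3/8, 25/56) and [CQW]:[WSQ] = -11/5 as required.

r = 3/5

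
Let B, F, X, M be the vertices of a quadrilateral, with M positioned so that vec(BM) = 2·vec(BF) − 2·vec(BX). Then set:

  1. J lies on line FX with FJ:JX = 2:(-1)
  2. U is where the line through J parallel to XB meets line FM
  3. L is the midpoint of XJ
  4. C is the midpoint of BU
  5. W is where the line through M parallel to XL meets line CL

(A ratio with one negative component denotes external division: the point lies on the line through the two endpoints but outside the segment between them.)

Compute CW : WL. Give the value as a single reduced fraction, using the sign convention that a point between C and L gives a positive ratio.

Choose coordinates B = (0, 0), F = (1, 0), X = (0, 1), M = (2, -2).
1. J lies on line FX with FJ:JX = 2:(-1) ⇒ J = (-1, 2)
2. U is where the line through J parallel to XB meets line FM ⇒ U = (-1, 4)
3. L is the midpoint of XJ ⇒ L = (-1/2, 3/2)
4. C is the midpoint of BU ⇒ C = (-1/2, 2)
5. W is where the line through M parallel to XL meets line CL ⇒ W = (-1/2, 1/2)
W = C + t·(L−C) with t = 3, so CW:WL = t:(1−t) = 3:-2

CW:WL = -3/2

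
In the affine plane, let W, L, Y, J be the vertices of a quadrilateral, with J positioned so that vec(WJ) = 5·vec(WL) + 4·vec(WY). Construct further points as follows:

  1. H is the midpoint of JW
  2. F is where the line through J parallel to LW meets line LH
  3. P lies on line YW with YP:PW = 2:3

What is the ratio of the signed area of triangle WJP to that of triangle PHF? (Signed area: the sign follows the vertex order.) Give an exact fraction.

[WJP]:[PHF] = 30/29

Work in coordinates with W = (0, 0), L = (1, 0), Y = (0, 1), J = (5, 4).
1. H is the midpoint of JW ⇒ H = (5/2, 2)
2. F is where the line through J parallel to LW meets line LH ⇒ F = (4, 4)
3. P lies on line YW with YP:PW = 2:3 ⇒ P = (0, 3/5)
2·[WJP] = 3, 2·[PHF] = 29/10
[WJP]:[PHF] = 3:29/10 = 30/29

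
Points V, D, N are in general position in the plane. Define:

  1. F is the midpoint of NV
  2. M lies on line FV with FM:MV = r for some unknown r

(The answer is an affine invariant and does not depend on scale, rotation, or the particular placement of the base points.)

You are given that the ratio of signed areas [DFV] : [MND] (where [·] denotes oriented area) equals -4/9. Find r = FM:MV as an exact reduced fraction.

Work in coordinates with V = (0, 0), D = (1, 0), N = (0, 1).
1. F is the midpoint of NV ⇒ F = (0, 1/2)
2. With FM:MV = r, write λ = r/(r+1) so M = F + λ·(V−F); M is affine-linear in λ
Every point depending on M is an affine combination of M and λ-independent points, so each such coordinate is linear in λ; the λ² term in each signed area is a multiple of (V−F)×(V−F) = 0, so 2·[DFV] and 2·[MND] are each linear in λ. Evaluating at λ=0 and λ=1:
  2·[DFV] = 1/2,   2·[MND] = -1/2·λ − 1/2
So [DFV]:[MND] = (1/2) / (-1/2·λ − 1/2). Setting this equal to -4/9:
  1/2 = -4/9·(-1/2·λ − 1/2)  ⇒  λ = 5/4
Then r = λ/(1−λ) = (5/4)/(-1/4) = -5. Check: with r = -5, M = (0, -1/8) and [DFV]:[MND] = -4/9 as required.

r = -5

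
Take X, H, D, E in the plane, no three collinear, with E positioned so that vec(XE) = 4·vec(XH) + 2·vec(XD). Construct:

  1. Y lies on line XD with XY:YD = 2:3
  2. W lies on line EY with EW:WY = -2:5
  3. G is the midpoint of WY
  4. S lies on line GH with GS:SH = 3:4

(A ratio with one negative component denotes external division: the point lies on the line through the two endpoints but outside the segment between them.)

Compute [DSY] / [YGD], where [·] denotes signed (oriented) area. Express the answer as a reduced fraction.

Set X = (0, 0), H = (1, 0), D = (0, 1), E = (4, 2); any affine frame gives the same invariant.
1. Y lies on line XD with XY:YD = 2:3 ⇒ Y = (0, 2/5)
2. W lies on line EY with EW:WY = -2:5 ⇒ W = (20/3, 46/15)
3. G is the midpoint of WY ⇒ G = (10/3, 26/15)
4. S lies on line GH with GS:SH = 3:4 ⇒ S = (7/3, 104/105)
2·[DSY] = -7/5, 2·[YGD] = 2
[DSY]:[YGD] = -7/5:2 = -7/10

[DSY]:[YGD] = -7/10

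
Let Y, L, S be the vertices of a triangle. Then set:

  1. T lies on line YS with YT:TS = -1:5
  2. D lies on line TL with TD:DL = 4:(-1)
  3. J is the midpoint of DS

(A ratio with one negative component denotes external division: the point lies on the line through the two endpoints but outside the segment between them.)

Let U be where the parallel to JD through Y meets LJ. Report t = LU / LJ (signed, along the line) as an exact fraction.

Set Y = (0, 0), L = (1, 0), S = (0, 1); any affine frame gives the same invariant.
1. T lies on line YS with YT:TS = -1:5 ⇒ T = (0, -1/4)
2. D lies on line TL with TD:DL = 4:(-1) ⇒ D = (4/3, 1/12)
3. J is the midpoint of DS ⇒ J = (2/3, 13/24)
through Y parallel to JD: direction (2/3, -11/24); meets LJ at U = (26/15, -143/120)
U = L + t·(J−L) with t = -11/5

t = -11/5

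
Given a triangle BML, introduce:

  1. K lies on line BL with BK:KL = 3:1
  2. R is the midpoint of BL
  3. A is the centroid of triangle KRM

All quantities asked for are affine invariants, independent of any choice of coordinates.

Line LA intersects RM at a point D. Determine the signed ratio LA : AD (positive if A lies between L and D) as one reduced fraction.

LA:AD = 5

Assign B = (0, 0), M = (1, 0), L = (0, 1) — the answer is frame-independent, so this choice is without loss of generality.
1. K lies on line BL with BK:KL = 3:1 ⇒ K = (0, 3/4)
2. R is the midpoint of BL ⇒ R = (0, 1/2)
3. A is the centroid of triangle KRM ⇒ A = (1/3, 5/12)
line LA meets RM at D = (2/5, 3/10)
A = L + t·(D−L) with t = 5/6, so LA:AD = 5/6:1/6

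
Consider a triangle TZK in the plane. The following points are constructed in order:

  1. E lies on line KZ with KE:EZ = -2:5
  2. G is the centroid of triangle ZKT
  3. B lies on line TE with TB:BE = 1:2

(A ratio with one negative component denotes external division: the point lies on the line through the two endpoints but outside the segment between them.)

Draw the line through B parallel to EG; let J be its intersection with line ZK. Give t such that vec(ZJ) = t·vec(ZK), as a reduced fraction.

Choose coordinates T = (0, 0), Z = (1, 0), K = (0, 1).
1. E lies on line KZ with KE:EZ = -2:5 ⇒ E = (-2/3, 5/3)
2. G is the centroid of triangle ZKT ⇒ G = (1/3, 1/3)
3. B lies on line TE with TB:BE = 1:2 ⇒ B = (-2/9, 5/9)
through B parallel to EG: direction (1, -4/3); meets ZK at J = (-20/9, 29/9)
J = Z + t·(K−Z) with t = 29/9

t = 29/9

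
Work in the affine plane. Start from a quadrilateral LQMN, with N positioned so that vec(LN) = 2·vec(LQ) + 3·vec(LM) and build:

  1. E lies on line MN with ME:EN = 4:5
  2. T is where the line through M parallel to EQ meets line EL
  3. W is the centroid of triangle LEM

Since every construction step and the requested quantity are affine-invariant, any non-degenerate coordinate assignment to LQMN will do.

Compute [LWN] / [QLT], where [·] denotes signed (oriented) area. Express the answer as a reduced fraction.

Choose coordinates L = (0, 0), Q = (1, 0), M = (0, 1), N = (2, 3).
1. E lies on line MN with ME:EN = 4:5 ⇒ E = (8/9, 17/9)
2. T is where the line through M parallel to EQ meets line EL ⇒ T = (8/153, 1/9)
3. W is the centroid of triangle LEM ⇒ W = (8/27, 26/27)
2·[LWN] = -28/27, 2·[QLT] = -1/9
[LWN]:[QLT] = -28/27:-1/9 = 28/3

[LWN]:[QLT] = 28/3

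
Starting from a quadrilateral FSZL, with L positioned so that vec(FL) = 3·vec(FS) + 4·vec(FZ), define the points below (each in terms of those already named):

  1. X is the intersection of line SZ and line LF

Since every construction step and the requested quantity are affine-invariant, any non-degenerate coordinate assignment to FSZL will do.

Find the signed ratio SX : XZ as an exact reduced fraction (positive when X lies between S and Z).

Work in coordinates with F = (0, 0), S = (1, 0), Z = (0, 1), L = (3, 4).
1. X is the intersection of line SZ and line LF ⇒ X = (3/7, 4/7)
X = S + t·(Z−S) with t = 4/7, so SX:XZ = t:(1−t) = 4/7:3/7

SX:XZ = 4/3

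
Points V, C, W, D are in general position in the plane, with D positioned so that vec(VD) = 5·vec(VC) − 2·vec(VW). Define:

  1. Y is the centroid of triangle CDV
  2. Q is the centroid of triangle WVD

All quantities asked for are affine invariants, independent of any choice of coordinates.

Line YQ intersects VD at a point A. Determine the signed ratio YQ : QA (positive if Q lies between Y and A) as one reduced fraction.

Set V = (0, 0), C = (1, 0), W = (0, 1), D = (5, -2); any affine frame gives the same invariant.
1. Y is the centroid of triangle CDV ⇒ Y = (2, -2/3)
2. Q is the centroid of triangle WVD ⇒ Q = (5/3, -1/3)
line YQ meets VD at A = (20/9, -8/9)
Q = Y + t·(A−Y) with t = -3/2, so YQ:QA = -3/2:5/2

YQ:QA = -3/5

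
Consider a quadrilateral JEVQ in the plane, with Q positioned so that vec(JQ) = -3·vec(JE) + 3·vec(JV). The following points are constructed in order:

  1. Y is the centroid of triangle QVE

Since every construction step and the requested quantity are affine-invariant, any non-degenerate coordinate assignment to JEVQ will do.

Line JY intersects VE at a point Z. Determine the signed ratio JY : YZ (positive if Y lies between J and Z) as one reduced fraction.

JY:YZ = 2

Work in coordinates with J = (0, 0), E = (1, 0), V = (0, 1), Q = (-3, 3).
1. Y is the centroid of triangle QVE ⇒ Y = (-2/3, 4/3)
line JY meets VE at Z = (-1, 2)
Y = J + t·(Z−J) with t = 2/3, so JY:YZ = 2/3:1/3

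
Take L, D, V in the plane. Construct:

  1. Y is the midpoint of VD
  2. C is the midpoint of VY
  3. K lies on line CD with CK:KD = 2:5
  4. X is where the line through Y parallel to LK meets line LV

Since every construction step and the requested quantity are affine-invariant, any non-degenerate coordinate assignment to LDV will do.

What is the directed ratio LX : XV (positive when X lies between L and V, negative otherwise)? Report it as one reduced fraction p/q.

Assign L = (0, 0), D = (1, 0), V = (0, 1) — the answer is frame-independent, so this choice is without loss of generality.
1. Y is the midpoint of VD ⇒ Y = (1/2, 1/2)
2. C is the midpoint of VY ⇒ C = (1/4, 3/4)
3. K lies on line CD with CK:KD = 2:5 ⇒ K = (13/28, 15/28)
4. X is where the line through Y parallel to LK meets line LV ⇒ X = (0, -1/13)
X = L + t·(V−L) with t = -1/13, so LX:XV = t:(1−t) = -1/13:14/13

LX:XV = -1/14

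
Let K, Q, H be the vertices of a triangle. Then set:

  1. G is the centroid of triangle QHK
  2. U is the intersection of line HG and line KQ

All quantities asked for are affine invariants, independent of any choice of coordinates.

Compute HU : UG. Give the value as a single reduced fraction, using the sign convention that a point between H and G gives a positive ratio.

HU:UG = -3

Set K = (0, 0), Q = (1, 0), H = (0, 1); any affine frame gives the same invariant.
1. G is the centroid of triangle QHK ⇒ G = (1/3, 1/3)
2. U is the intersection of line HG and line KQ ⇒ U = (1/2, 0)
U = H + t·(G−H) with t = 3/2, so HU:UG = t:(1−t) = 3/2:-1/2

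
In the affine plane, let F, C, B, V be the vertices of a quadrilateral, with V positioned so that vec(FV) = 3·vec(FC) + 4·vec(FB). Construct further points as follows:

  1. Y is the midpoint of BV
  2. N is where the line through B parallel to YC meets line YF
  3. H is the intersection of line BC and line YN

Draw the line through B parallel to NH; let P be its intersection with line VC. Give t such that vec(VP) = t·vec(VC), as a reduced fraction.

Choose coordinates F = (0, 0), C = (1, 0), B = (0, 1), V = (3, 4).
1. Y is the midpoint of BV ⇒ Y = (3/2, 5/2)
2. N is where the line through B parallel to YC meets line YF ⇒ N = (-3/10, -1/2)
3. H is the intersection of line BC and line YN ⇒ H = (3/8, 5/8)
through B parallel to NH: direction (27/40, 9/8); meets VC at P = (9, 16)
P = V + t·(C−V) with t = -3

t = -3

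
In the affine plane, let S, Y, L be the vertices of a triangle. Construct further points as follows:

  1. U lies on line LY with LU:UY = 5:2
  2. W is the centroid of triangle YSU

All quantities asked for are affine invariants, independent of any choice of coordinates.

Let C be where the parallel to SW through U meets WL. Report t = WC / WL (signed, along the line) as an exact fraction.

Assign S = (0, 0), Y = (1, 0), L = (0, 1) — the answer is frame-independent, so this choice is without loss of generality.
1. U lies on line LY with LU:UY = 5:2 ⇒ U = (5/7, 2/7)
2. W is the centroid of triangle YSU ⇒ W = (4/7, 2/21)
through U parallel to SW: direction (4/7, 2/21); meets WL at C = (10/21, 31/126)
C = W + t·(L−W) with t = 1/6

t = 1/6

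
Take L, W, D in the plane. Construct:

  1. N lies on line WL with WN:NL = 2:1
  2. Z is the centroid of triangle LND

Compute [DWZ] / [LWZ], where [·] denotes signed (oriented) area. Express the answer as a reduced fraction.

Choose coordinates L = (0, 0), W = (1, 0), D = (0, 1).
1. N lies on line WL with WN:NL = 2:1 ⇒ N = (1/3, 0)
2. Z is the centroid of triangle LND ⇒ Z = (1/9, 1/3)
2·[DWZ] = -5/9, 2·[LWZ] = 1/3
[DWZ]:[LWZ] = -5/9:1/3 = -5/3

[DWZ]:[LWZ] = -5/3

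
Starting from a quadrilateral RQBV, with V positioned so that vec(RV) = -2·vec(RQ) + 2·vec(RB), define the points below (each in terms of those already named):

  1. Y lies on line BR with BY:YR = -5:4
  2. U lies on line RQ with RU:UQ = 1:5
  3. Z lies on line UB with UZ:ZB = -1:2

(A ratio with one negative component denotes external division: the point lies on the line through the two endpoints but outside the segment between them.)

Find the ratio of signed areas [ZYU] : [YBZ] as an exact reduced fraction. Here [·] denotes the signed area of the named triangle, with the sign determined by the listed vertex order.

Assign R = (0, 0), Q = (1, 0), B = (0, 1), V = (-2, 2) — the answer is frame-independent, so this choice is without loss of generality.
1. Y lies on line BR with BY:YR = -5:4 ⇒ Y = (0, -4)
2. U lies on line RQ with RU:UQ = 1:5 ⇒ U = (1/6, 0)
3. Z lies on line UB with UZ:ZB = -1:2 ⇒ Z = (1/3, -1)
2·[ZYU] = -5/6, 2·[YBZ] = -5/3
[ZYU]:[YBZ] = -5/6:-5/3 = 1/2

[ZYU]:[YBZ] = 1/2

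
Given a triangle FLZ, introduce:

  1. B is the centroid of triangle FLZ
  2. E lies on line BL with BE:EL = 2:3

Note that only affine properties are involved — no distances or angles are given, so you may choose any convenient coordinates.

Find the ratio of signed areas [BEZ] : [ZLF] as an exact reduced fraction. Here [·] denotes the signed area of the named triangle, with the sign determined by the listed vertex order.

[BEZ]:[ZLF] = -2/15

Assign F = (0, 0), L = (1, 0), Z = (0, 1) — the answer is frame-independent, so this choice is without loss of generality.
1. B is the centroid of triangle FLZ ⇒ B = (1/3, 1/3)
2. E lies on line BL with BE:EL = 2:3 ⇒ E = (3/5, 1/5)
2·[BEZ] = 2/15, 2·[ZLF] = -1
[BEZ]:[ZLF] = 2/15:-1 = -2/15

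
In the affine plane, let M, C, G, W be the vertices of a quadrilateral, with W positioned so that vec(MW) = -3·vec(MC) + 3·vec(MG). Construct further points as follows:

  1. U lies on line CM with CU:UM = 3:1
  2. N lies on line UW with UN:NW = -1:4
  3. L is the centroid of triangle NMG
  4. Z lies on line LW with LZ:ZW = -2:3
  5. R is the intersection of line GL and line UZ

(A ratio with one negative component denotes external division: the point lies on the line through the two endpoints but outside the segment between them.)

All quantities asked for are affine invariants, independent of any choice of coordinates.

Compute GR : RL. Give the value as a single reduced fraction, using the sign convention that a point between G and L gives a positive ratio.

Assign M = (0, 0), C = (1, 0), G = (0, 1), W = (-3, 3) — the answer is frame-independent, so this choice is without loss of generality.
1. U lies on line CM with CU:UM = 3:1 ⇒ U = (1/4, 0)
2. N lies on line UW with UN:NW = -1:4 ⇒ N = (4/3, -1)
3. L is the centroid of triangle NMG ⇒ L = (4/9, 0)
4. Z lies on line LW with LZ:ZW = -2:3 ⇒ Z = (22/3, -6)
5. R is the intersection of line GL and line UZ ⇒ R = (268/477, -14/53)
R = G + t·(L−G) with t = 67/53, so GR:RL = t:(1−t) = 67/53:-14/53

GR:RL = -67/14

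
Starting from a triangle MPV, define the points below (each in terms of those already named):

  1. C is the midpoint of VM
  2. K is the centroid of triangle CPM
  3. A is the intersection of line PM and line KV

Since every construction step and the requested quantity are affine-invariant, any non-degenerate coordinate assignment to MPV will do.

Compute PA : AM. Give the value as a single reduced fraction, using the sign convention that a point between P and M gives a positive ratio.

PA:AM = 3/2

Choose coordinates M = (0, 0), P = (1, 0), V = (0, 1).
1. C is the midpoint of VM ⇒ C = (0, 1/2)
2. K is the centroid of triangle CPM ⇒ K = (1/3, 1/6)
3. A is the intersection of line PM and line KV ⇒ A = (2/5, 0)
A = P + t·(M−P) with t = 3/5, so PA:AM = t:(1−t) = 3/5:2/5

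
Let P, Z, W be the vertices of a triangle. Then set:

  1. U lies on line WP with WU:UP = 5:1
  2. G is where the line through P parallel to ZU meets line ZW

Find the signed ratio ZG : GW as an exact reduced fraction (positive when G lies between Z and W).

Assign P = (0, 0), Z = (1, 0), W = (0, 1) — the answer is frame-independent, so this choice is without loss of generality.
1. U lies on line WP with WU:UP = 5:1 ⇒ U = (0, 1/6)
2. G is where the line through P parallel to ZU meets line ZW ⇒ G = (6/5, -1/5)
G = Z + t·(W−Z) with t = -1/5, so ZG:GW = t:(1−t) = -1/5:6/5

ZG:GW = -1/6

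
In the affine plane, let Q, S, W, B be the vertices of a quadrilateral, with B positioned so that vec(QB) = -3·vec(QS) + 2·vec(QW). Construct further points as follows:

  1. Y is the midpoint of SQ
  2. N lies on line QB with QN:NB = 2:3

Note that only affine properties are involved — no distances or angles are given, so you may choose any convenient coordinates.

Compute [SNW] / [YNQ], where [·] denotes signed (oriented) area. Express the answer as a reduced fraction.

Work in coordinates with Q = (0, 0), S = (1, 0), W = (0, 1), B = (-3, 2).
1. Y is the midpoint of SQ ⇒ Y = (1/2, 0)
2. N lies on line QB with QN:NB = 2:3 ⇒ N = (-6/5, 4/5)
2·[SNW] = -7/5, 2·[YNQ] = 2/5
[SNW]:[YNQ] = -7/5:2/5 = -7/2

[SNW]:[YNQ] = -7/2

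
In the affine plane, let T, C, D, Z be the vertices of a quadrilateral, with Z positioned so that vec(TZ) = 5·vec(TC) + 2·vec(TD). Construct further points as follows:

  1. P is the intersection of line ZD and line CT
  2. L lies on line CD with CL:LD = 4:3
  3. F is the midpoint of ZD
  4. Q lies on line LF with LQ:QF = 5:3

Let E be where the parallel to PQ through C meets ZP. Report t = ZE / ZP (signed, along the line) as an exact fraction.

t = 55/12

Set T = (0, 0), C = (1, 0), D = (0, 1), Z = (5, 2); any affine frame gives the same invariant.
1. P is the intersection of line ZD and line CT ⇒ P = (-5, 0)
2. L lies on line CD with CL:LD = 4:3 ⇒ L = (3/7, 4/7)
3. F is the midpoint of ZD ⇒ F = (5/2, 3/2)
4. Q lies on line LF with LQ:QF = 5:3 ⇒ Q = (193/112, 129/112)
through C parallel to PQ: direction (753/112, 129/112); meets ZP at E = (-245/6, -43/6)
E = Z + t·(P−Z) with t = 55/12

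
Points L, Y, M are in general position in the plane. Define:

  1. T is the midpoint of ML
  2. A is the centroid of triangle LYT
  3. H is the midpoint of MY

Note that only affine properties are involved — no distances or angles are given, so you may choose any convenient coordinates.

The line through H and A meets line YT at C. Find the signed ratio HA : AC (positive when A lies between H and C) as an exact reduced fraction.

HA:AC = -5/2

Choose coordinates L = (0, 0), Y = (1, 0), M = (0, 1).
1. T is the midpoint of ML ⇒ T = (0, 1/2)
2. A is the centroid of triangle LYT ⇒ A = (1/3, 1/6)
3. H is the midpoint of MY ⇒ H = (1/2, 1/2)
line HA meets YT at C = (2/5, 3/10)
A = H + t·(C−H) with t = 5/3, so HA:AC = 5/3:-2/3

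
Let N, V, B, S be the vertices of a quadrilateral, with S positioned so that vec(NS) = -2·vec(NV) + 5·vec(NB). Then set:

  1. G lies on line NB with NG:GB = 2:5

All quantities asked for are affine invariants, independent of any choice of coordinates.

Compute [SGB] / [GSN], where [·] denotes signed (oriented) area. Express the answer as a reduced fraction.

[SGB]:[GSN] = 5/2

Assign N = (0, 0), V = (1, 0), B = (0, 1), S = (-2, 5) — the answer is frame-independent, so this choice is without loss of generality.
1. G lies on line NB with NG:GB = 2:5 ⇒ G = (0, 2/7)
2·[SGB] = 10/7, 2·[GSN] = 4/7
[SGB]:[GSN] = 10/7:4/7 = 5/2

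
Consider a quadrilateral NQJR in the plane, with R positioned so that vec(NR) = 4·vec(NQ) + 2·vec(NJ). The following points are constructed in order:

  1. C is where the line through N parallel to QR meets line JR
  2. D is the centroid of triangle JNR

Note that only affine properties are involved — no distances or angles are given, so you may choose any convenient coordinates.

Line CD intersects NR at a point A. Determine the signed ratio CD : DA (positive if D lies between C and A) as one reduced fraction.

CD:DA = 1/5

Work in coordinates with N = (0, 0), Q = (1, 0), J = (0, 1), R = (4, 2).
1. C is where the line through N parallel to QR meets line JR ⇒ C = (12/5, 8/5)
2. D is the centroid of triangle JNR ⇒ D = (4/3, 1)
line CD meets NR at A = (-4, -2)
D = C + t·(A−C) with t = 1/6, so CD:DA = 1/6:5/6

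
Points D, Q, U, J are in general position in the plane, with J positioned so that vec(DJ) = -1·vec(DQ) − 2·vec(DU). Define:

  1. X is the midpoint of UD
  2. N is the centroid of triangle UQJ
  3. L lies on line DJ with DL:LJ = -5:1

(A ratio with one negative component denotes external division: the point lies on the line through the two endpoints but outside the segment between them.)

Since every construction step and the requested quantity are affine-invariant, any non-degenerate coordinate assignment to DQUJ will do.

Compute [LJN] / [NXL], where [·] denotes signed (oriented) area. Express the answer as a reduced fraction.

Choose coordinates D = (0, 0), Q = (1, 0), U = (0, 1), J = (-1, -2).
1. X is the midpoint of UD ⇒ X = (0, 1/2)
2. N is the centroid of triangle UQJ ⇒ N = (0, -1/3)
3. L lies on line DJ with DL:LJ = -5:1 ⇒ L = (-5/4, -5/2)
2·[LJN] = -1/12, 2·[NXL] = 25/24
[LJN]:[NXL] = -1/12:25/24 = -2/25

[LJN]:[NXL] = -2/25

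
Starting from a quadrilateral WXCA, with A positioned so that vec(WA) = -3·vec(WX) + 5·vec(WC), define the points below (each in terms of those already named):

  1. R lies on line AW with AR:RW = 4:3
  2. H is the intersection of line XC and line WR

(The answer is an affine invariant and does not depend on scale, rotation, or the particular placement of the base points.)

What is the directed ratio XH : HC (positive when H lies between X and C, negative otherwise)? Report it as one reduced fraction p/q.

XH:HC = -5/3

Choose coordinates W = (0, 0), X = (1, 0), C = (0, 1), A = (-3, 5).
1. R lies on line AW with AR:RW = 4:3 ⇒ R = (-9/7, 15/7)
2. H is the intersection of line XC and line WR ⇒ H = (-3/2, 5/2)
H = X + t·(C−X) with t = 5/2, so XH:HC = t:(1−t) = 5/2:-3/2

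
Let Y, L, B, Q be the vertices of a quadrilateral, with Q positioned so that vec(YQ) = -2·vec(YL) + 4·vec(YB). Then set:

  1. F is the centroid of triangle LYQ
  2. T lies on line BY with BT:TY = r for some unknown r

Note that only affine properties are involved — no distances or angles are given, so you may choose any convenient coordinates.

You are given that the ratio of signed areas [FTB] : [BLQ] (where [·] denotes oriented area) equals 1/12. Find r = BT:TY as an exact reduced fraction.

r = 1/3

Work in coordinates with Y = (0, 0), L = (1, 0), B = (0, 1), Q = (-2, 4).
1. F is the centroid of triangle LYQ ⇒ F = (-1/3, 4/3)
2. With BT:TY = r, write λ = r/(r+1) so T = B + λ·(Y−B); T is affine-linear in λ
Every point depending on T is an affine combination of T and λ-independent points, so each such coordinate is linear in λ; the λ² term in each signed area is a multiple of (Y−B)×(Y−B) = 0, so 2·[FTB] and 2·[BLQ] are each linear in λ. Evaluating at λ=0 and λ=1:
  2·[FTB] = 1/3·λ,   2·[BLQ] = 1
So [FTB]:[BLQ] = (1/3·λ) / (1). Setting this equal to 1/12:
  1/3·λ = 1/12·(1)  ⇒  λ = 1/4
Then r = λ/(1−λ) = (1/4)/(3/4) = 1/3. Check: with r = 1/3, T = (0, 3/4) and [FTB]:[BLQ] = 1/12 as required.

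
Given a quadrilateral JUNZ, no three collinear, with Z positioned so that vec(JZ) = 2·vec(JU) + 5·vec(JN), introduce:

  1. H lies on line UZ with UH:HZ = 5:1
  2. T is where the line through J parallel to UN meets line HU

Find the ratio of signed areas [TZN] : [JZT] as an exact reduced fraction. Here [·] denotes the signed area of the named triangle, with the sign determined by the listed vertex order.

Set J = (0, 0), U = (1, 0), N = (0, 1), Z = (2, 5); any affine frame gives the same invariant.
1. H lies on line UZ with UH:HZ = 5:1 ⇒ H = (11/6, 25/6)
2. T is where the line through J parallel to UN meets line HU ⇒ T = (5/6, -5/6)
2·[TZN] = 7, 2·[JZT] = -35/6
[TZN]:[JZT] = 7:-35/6 = -6/5

[TZN]:[JZT] = -6/5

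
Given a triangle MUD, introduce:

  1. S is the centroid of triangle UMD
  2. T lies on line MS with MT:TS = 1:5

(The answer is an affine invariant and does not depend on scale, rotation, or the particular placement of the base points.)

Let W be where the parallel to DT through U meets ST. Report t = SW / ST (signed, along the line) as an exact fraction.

Set M = (0, 0), U = (1, 0), D = (0, 1); any affine frame gives the same invariant.
1. S is the centroid of triangle UMD ⇒ S = (1/3, 1/3)
2. T lies on line MS with MT:TS = 1:5 ⇒ T = (1/18, 1/18)
through U parallel to DT: direction (1/18, -17/18); meets ST at W = (17/18, 17/18)
W = S + t·(T−S) with t = -11/5

t = -11/5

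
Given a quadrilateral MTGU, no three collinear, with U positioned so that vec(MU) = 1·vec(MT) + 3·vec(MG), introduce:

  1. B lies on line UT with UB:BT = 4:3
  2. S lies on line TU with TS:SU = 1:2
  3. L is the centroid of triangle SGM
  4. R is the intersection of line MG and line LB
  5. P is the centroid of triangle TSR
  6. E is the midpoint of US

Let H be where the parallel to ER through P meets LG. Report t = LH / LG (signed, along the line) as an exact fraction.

t = -32/37

Set M = (0, 0), T = (1, 0), G = (0, 1), U = (1, 3); any affine frame gives the same invariant.
1. B lies on line UT with UB:BT = 4:3 ⇒ B = (1, 9/7)
2. S lies on line TU with TS:SU = 1:2 ⇒ S = (1, 1)
3. L is the centroid of triangle SGM ⇒ L = (1/3, 2/3)
4. R is the intersection of line MG and line LB ⇒ R = (0, 5/14)
5. P is the centroid of triangle TSR ⇒ P = (2/3, 19/42)
6. E is the midpoint of US ⇒ E = (1, 2)
through P parallel to ER: direction (-1, -23/14); meets LG at H = (23/37, 14/37)
H = L + t·(G−L) with t = -32/37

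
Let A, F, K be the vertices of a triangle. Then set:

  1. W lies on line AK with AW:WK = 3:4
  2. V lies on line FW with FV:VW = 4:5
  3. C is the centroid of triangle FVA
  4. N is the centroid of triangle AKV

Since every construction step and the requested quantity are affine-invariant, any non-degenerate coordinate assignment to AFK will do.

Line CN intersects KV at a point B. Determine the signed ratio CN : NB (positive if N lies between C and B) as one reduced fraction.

Work in coordinates with A = (0, 0), F = (1, 0), K = (0, 1).
1. W lies on line AK with AW:WK = 3:4 ⇒ W = (0, 3/7)
2. V lies on line FW with FV:VW = 4:5 ⇒ V = (5/9, 4/21)
3. C is the centroid of triangle FVA ⇒ C = (14/27, 4/63)
4. N is the centroid of triangle AKV ⇒ N = (5/27, 25/63)
line CN meets KV at B = (395/432, -335/1008)
N = C + t·(B−C) with t = -16/19, so CN:NB = -16/19:35/19

CN:NB = -16/35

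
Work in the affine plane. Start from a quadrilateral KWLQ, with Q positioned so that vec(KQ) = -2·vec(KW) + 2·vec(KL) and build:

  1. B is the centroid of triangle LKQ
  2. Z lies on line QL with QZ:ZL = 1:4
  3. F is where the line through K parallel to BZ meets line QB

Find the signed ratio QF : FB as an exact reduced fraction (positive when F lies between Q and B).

Set K = (0, 0), W = (1, 0), L = (0, 1), Q = (-2, 2); any affine frame gives the same invariant.
1. B is the centroid of triangle LKQ ⇒ B = (-2/3, 1)
2. Z lies on line QL with QZ:ZL = 1:4 ⇒ Z = (-8/5, 9/5)
3. F is where the line through K parallel to BZ meets line QB ⇒ F = (-14/3, 4)
F = Q + t·(B−Q) with t = -2, so QF:FB = t:(1−t) = -2:3

QF:FB = -2/3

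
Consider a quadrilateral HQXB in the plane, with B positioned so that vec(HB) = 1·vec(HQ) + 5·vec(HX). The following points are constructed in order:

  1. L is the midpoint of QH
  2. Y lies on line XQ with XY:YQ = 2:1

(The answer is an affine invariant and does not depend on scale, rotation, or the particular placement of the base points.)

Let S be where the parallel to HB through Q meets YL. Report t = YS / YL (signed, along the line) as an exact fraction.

Choose coordinates H = (0, 0), Q = (1, 0), X = (0, 1), B = (1, 5).
1. L is the midpoint of QH ⇒ L = (1/2, 0)
2. Y lies on line XQ with XY:YQ = 2:1 ⇒ Y = (2/3, 1/3)
through Q parallel to HB: direction (1, 5); meets YL at S = (4/3, 5/3)
S = Y + t·(L−Y) with t = -4

t = -4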